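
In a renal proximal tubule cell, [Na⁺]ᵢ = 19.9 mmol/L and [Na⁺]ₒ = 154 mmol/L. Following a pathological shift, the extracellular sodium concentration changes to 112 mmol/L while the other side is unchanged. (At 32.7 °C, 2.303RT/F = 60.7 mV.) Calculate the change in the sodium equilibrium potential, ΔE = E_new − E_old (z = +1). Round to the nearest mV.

E_old = (60.7/1)·log₁₀(154/19.9) = 53.94 mV
E_new = (60.7/1)·log₁₀(112/19.9) = 45.55 mV
ΔE = 45.55 − (53.94) = -8.39 mV

-8 mV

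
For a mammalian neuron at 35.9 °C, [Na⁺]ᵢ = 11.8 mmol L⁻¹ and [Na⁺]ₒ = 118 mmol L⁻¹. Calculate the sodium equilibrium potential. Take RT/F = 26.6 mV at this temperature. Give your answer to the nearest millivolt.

61 mV

E = (26.6/z) · ln([Na⁺]_out/[Na⁺]_in) with z = +1.
= (26.6/1) · ln(118/11.8) = 26.60 · ln(10)
= 26.60 · (2.3026) = 61.25 mV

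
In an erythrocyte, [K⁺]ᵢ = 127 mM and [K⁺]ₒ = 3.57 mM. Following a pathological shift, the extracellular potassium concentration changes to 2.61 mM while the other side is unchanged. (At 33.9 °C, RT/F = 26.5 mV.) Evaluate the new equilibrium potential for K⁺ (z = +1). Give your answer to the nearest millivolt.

After the shift: [K⁺]_out = 2.61, [K⁺]_in = 127 mM.
E_new = (26.5/1)·ln(2.61/127) = 26.50 · (-3.8848) = -102.95 mV

-103 mV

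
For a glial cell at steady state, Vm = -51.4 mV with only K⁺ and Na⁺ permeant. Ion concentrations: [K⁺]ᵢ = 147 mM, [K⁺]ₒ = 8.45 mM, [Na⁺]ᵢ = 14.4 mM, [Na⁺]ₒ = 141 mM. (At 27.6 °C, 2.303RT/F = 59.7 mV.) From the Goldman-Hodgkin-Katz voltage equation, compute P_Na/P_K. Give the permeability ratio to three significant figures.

0.0849

Let α = P_Na/P_K. GHK: Vm = 59.7·log₁₀[(Kₒ + α·Naₒ)/(Kᵢ + α·Naᵢ)].
10^(Vm/59.7) = 10^(-51.4/59.7) = 0.13773
So 0.13773·(Kᵢ + α·Naᵢ) = Kₒ + α·Naₒ → α = (0.13773·147.0 − 8.45) / (141.0 − 0.13773·14.4)
α = (20.25 − 8.45) / (141.0 − 1.983) = 11.8/139 = 0.08486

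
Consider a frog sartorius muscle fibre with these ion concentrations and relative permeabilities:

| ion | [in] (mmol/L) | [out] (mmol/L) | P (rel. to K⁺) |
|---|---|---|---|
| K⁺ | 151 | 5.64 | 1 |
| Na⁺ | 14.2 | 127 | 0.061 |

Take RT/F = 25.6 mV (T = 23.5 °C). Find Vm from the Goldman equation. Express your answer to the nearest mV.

-62 mV

Vm = 25.6 · ln[(Σ P·[cation]ₒ + Σ P·[anion]ᵢ) / (Σ P·[cation]ᵢ + Σ P·[anion]ₒ)]
Numerator = 1×5.64 + 0.061×127 = 13.39
Denominator = 1×151 + 0.061×14.2 = 151.9
Vm = 25.6 · ln(0.08815) = 25.6 × (-2.4287) = -62.18 mV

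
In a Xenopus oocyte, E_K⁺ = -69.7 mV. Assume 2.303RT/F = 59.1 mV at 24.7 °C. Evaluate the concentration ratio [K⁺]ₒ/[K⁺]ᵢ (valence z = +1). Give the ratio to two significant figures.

0.066

log₁₀([out]/[in]) = E·z/(59.1) = -69.7 × 1 / 59.1 = -1.1794
[out]/[in] = 10^(-1.1794) = 0.06617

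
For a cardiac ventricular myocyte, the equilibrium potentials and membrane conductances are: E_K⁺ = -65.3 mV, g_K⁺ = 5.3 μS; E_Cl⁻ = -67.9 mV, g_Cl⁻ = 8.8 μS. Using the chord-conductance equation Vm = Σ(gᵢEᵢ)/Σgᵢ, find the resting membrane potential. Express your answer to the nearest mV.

-67 mV

Σ gᵢEᵢ = 5.3·(-65.3) + 8.8·(-67.9) = -943.61
Σ gᵢ = 5.3 + 8.8 = 14.1
Vm = -943.61 / 14.1 = -66.92 mV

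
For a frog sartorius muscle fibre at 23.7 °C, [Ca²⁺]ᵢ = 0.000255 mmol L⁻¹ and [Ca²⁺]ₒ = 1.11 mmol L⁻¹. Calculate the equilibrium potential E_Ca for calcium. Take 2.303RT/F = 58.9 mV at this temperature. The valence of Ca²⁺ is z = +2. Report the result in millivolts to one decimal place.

E = (58.9/z) · log₁₀([Ca²⁺]_out/[Ca²⁺]_in) with z = +2.
= (58.9/2) · log₁₀(1.11/0.000255) = 29.45 · log₁₀(4353)
= 29.45 · (3.6388) = 107.16 mV

107.2 mV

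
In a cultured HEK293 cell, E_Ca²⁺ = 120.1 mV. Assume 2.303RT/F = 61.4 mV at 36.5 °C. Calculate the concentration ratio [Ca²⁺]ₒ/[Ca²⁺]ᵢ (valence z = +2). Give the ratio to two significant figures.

log₁₀([out]/[in]) = E·z/(61.4) = 120.1 × 2 / 61.4 = 3.9121
[out]/[in] = 10^(3.9121) = 8167

8200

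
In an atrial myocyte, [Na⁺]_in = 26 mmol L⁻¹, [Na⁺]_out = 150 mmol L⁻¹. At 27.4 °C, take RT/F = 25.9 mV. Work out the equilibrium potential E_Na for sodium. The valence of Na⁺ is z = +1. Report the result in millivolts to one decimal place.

E = (25.9/z) · ln([Na⁺]_out/[Na⁺]_in) with z = +1.
= (25.9/1) · ln(150/26) = 25.90 · ln(5.769)
= 25.90 · (1.7525) = 45.39 mV

45.4 mV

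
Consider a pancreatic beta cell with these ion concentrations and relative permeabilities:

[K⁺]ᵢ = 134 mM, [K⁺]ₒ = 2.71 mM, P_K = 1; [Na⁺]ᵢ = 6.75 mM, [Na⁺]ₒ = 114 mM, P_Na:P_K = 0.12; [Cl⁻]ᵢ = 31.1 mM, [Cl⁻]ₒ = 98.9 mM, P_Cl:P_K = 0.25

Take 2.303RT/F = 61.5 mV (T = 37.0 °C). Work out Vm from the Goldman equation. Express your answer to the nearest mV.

-50 mV

Vm = 61.5 · log₁₀[(Σ P·[cation]ₒ + Σ P·[anion]ᵢ) / (Σ P·[cation]ᵢ + Σ P·[anion]ₒ)]
Numerator = 1×2.71 + 0.12×114 + 0.25×31.1 = 24.16
Denominator = 1×134 + 0.12×6.75 + 0.25×98.9 = 159.5
Vm = 61.5 · log₁₀(0.15147) = 61.5 × (-0.8197) = -50.41 mV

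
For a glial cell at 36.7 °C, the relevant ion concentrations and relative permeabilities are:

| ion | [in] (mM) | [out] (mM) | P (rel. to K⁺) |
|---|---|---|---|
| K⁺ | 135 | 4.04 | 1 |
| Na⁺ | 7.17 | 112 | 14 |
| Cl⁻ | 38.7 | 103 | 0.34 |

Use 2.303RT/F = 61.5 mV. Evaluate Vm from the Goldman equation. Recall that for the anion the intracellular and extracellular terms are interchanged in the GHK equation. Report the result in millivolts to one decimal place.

Vm = 61.5 · log₁₀[(Σ P·[cation]ₒ + Σ P·[anion]ᵢ) / (Σ P·[cation]ᵢ + Σ P·[anion]ₒ)]
Numerator = 1×4.04 + 14×112 + 0.34×38.7 = 1585
Denominator = 1×135 + 14×7.17 + 0.34×103 = 270.4
Vm = 61.5 · log₁₀(5.8624) = 61.5 × (0.7681) = 47.24 mV

47.2 mV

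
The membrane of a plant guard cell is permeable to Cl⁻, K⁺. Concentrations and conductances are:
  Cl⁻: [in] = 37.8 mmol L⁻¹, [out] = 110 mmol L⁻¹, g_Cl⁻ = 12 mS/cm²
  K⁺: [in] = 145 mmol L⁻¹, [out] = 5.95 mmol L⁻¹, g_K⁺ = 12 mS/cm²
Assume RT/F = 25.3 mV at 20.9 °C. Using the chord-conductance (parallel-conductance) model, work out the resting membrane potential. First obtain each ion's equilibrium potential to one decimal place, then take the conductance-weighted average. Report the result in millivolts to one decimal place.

-53.9 mV

E_Cl⁻ = (25.3/-1)·ln(110/37.8) = -27.0 mV
E_K⁺ = (25.3/1)·ln(5.95/145) = -80.8 mV
Vm = (Σ gᵢEᵢ)/(Σ gᵢ) = (12·-27.0 + 12·-80.8) / (12 + 12)
= -1293.60 / 24 = -53.90 mV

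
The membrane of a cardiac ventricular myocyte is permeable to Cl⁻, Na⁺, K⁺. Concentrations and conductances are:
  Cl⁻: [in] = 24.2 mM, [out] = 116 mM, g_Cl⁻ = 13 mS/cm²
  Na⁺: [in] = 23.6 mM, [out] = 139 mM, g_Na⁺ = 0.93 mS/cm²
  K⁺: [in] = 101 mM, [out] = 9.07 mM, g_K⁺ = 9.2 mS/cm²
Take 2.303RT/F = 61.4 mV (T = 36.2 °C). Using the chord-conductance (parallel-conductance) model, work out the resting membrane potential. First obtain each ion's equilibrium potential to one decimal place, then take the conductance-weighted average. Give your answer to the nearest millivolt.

E_Cl⁻ = (61.4/-1)·log₁₀(116/24.2) = -41.8 mV
E_Na⁺ = (61.4/1)·log₁₀(139/23.6) = 47.3 mV
E_K⁺ = (61.4/1)·log₁₀(9.07/101) = -64.3 mV
Vm = (Σ gᵢEᵢ)/(Σ gᵢ) = (13·-41.8 + 0.93·47.3 + 9.2·-64.3) / (13 + 0.93 + 9.2)
= -1090.97 / 23.13 = -47.17 mV

-47 mV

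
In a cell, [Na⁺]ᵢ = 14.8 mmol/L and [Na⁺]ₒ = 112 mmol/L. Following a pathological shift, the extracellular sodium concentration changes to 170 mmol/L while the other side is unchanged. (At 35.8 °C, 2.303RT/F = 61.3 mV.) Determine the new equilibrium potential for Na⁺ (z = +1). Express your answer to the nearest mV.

After the shift: [Na⁺]_out = 170, [Na⁺]_in = 14.8 mmol/L.
E_new = (61.3/1)·log₁₀(170/14.8) = 61.30 · (1.0602) = 64.99 mV

65 mV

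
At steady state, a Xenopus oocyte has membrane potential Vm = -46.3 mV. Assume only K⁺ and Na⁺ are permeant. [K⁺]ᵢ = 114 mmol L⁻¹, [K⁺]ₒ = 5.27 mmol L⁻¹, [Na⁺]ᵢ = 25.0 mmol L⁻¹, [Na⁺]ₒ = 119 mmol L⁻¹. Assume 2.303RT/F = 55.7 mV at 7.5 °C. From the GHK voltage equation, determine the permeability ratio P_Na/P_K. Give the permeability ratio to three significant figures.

0.100

Let α = P_Na/P_K. GHK: Vm = 55.7·log₁₀[(Kₒ + α·Naₒ)/(Kᵢ + α·Naᵢ)].
10^(Vm/55.7) = 10^(-46.3/55.7) = 0.14749
So 0.14749·(Kᵢ + α·Naᵢ) = Kₒ + α·Naₒ → α = (0.14749·114.0 − 5.27) / (119.0 − 0.14749·25.0)
α = (16.81 − 5.27) / (119.0 − 3.687) = 11.54/115.3 = 0.1001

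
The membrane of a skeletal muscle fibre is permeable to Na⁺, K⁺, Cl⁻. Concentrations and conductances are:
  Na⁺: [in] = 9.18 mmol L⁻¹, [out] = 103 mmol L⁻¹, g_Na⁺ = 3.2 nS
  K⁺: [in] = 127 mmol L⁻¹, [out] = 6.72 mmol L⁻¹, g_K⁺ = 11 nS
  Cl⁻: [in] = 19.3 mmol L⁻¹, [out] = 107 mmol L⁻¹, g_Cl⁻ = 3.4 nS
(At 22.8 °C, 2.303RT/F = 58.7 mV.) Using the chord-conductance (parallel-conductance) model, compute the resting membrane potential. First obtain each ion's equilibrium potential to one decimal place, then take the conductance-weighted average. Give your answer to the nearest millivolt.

E_Na⁺ = (58.7/1)·log₁₀(103/9.18) = 61.6 mV
E_K⁺ = (58.7/1)·log₁₀(6.72/127) = -74.9 mV
E_Cl⁻ = (58.7/-1)·log₁₀(107/19.3) = -43.7 mV
Vm = (Σ gᵢEᵢ)/(Σ gᵢ) = (3.2·61.6 + 11·-74.9 + 3.4·-43.7) / (3.2 + 11 + 3.4)
= -775.36 / 17.6 = -44.05 mV

-44 mV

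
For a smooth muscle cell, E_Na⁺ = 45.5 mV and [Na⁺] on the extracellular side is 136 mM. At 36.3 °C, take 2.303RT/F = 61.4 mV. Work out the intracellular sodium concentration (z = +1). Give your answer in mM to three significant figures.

Nernst: E = (61.4/1) · log₁₀([out]/[in]), so log₁₀([out]/[in]) = 45.5 × 1 / 61.4 = 0.7410.
[out]/[in] = 10^(0.7410) = 5.509.
[in] = 136 / 5.509 = 24.69 mM.

24.7 mM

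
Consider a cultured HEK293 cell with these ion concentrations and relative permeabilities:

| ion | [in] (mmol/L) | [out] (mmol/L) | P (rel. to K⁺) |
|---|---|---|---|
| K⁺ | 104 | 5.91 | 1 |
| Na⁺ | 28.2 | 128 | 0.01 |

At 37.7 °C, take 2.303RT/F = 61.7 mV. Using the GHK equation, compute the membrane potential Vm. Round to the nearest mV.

Vm = 61.7 · log₁₀[(Σ P·[cation]ₒ + Σ P·[anion]ᵢ) / (Σ P·[cation]ᵢ + Σ P·[anion]ₒ)]
Numerator = 1×5.91 + 0.01×128 = 7.19
Denominator = 1×104 + 0.01×28.2 = 104.3
Vm = 61.7 · log₁₀(0.068948) = 61.7 × (-1.1615) = -71.66 mV

-72 mV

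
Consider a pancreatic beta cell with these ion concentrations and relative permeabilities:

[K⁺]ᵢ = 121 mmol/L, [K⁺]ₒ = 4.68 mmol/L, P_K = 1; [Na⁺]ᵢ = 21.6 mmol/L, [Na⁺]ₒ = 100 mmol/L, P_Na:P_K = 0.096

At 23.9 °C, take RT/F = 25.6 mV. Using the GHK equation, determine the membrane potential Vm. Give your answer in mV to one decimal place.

Vm = 25.6 · ln[(Σ P·[cation]ₒ + Σ P·[anion]ᵢ) / (Σ P·[cation]ᵢ + Σ P·[anion]ₒ)]
Numerator = 1×4.68 + 0.096×100 = 14.28
Denominator = 1×121 + 0.096×21.6 = 123.1
Vm = 25.6 · ln(0.11603) = 25.6 × (-2.1539) = -55.14 mV

-55.1 mV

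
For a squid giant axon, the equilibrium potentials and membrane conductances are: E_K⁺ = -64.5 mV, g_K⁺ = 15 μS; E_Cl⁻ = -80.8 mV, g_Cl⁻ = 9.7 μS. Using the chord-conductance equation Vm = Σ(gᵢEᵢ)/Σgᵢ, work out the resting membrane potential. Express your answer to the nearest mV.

-71 mV

Σ gᵢEᵢ = 15·(-64.5) + 9.7·(-80.8) = -1751.26
Σ gᵢ = 15 + 9.7 = 24.7
Vm = -1751.26 / 24.7 = -70.90 mV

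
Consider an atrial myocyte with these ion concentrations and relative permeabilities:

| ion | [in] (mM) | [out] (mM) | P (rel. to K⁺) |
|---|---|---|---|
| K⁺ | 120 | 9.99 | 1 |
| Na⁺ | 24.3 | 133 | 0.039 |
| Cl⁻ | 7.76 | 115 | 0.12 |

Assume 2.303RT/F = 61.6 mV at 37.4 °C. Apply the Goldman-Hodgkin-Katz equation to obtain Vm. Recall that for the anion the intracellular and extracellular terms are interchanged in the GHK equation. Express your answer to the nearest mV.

-57 mV

Vm = 61.6 · log₁₀[(Σ P·[cation]ₒ + Σ P·[anion]ᵢ) / (Σ P·[cation]ᵢ + Σ P·[anion]ₒ)]
Numerator = 1×9.99 + 0.039×133 + 0.12×7.76 = 16.11
Denominator = 1×120 + 0.039×24.3 + 0.12×115 = 134.7
Vm = 61.6 · log₁₀(0.11954) = 61.6 × (-0.9225) = -56.82 mV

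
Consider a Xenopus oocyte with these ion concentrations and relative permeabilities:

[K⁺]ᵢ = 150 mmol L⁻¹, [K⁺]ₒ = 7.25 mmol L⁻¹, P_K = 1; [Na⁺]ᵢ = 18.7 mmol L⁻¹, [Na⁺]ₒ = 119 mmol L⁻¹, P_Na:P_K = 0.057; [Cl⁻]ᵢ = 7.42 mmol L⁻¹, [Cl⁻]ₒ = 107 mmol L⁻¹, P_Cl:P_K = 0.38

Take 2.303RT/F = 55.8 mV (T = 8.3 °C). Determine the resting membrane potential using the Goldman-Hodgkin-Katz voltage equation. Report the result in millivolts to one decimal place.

Vm = 55.8 · log₁₀[(Σ P·[cation]ₒ + Σ P·[anion]ᵢ) / (Σ P·[cation]ᵢ + Σ P·[anion]ₒ)]
Numerator = 1×7.25 + 0.057×119 + 0.38×7.42 = 16.85
Denominator = 1×150 + 0.057×18.7 + 0.38×107 = 191.7
Vm = 55.8 · log₁₀(0.087899) = 55.8 × (-1.0560) = -58.93 mV

-58.9 mV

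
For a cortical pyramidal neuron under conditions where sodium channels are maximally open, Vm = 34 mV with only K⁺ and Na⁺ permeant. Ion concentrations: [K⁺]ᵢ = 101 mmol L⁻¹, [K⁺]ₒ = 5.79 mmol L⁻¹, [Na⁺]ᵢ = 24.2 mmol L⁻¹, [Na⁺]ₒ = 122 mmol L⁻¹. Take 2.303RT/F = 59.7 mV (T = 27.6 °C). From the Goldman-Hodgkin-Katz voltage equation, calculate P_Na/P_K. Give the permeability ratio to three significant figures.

11.5

Let α = P_Na/P_K. GHK: Vm = 59.7·log₁₀[(Kₒ + α·Naₒ)/(Kᵢ + α·Naᵢ)].
10^(Vm/59.7) = 10^(34.0/59.7) = 3.7112
So 3.7112·(Kᵢ + α·Naᵢ) = Kₒ + α·Naₒ → α = (3.7112·101.0 − 5.79) / (122.0 − 3.7112·24.2)
α = (374.8 − 5.79) / (122.0 − 89.81) = 369/32.19 = 11.46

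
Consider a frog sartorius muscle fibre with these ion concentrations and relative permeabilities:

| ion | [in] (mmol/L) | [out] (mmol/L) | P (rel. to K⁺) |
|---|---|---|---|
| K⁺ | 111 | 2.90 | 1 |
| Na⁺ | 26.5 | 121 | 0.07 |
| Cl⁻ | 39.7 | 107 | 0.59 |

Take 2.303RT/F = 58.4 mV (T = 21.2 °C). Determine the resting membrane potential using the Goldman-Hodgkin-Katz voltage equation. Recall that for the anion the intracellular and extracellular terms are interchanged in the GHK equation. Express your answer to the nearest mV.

-41 mV

Vm = 58.4 · log₁₀[(Σ P·[cation]ₒ + Σ P·[anion]ᵢ) / (Σ P·[cation]ᵢ + Σ P·[anion]ₒ)]
Numerator = 1×2.90 + 0.07×121 + 0.59×39.7 = 34.79
Denominator = 1×111 + 0.07×26.5 + 0.59×107 = 176
Vm = 58.4 · log₁₀(0.1977) = 58.4 × (-0.7040) = -41.11 mV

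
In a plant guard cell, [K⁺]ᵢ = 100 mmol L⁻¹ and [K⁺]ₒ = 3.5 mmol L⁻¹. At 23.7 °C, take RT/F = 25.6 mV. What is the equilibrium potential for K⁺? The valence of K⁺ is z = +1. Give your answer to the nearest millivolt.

-86 mV

E = (25.6/z) · ln([K⁺]_out/[K⁺]_in) with z = +1.
= (25.6/1) · ln(3.5/100) = 25.60 · ln(0.035)
= 25.60 · (-3.3524) = -85.82 mV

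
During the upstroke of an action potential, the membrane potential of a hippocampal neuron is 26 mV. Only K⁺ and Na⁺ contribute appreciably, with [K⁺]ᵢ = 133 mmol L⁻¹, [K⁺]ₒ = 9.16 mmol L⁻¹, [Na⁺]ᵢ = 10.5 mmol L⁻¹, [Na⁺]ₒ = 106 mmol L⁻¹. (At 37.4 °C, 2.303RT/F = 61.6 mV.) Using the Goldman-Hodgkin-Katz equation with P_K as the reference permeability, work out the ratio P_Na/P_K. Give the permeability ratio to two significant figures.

Let α = P_Na/P_K. GHK: Vm = 61.6·log₁₀[(Kₒ + α·Naₒ)/(Kᵢ + α·Naᵢ)].
10^(Vm/61.6) = 10^(26.0/61.6) = 2.6429
So 2.6429·(Kᵢ + α·Naᵢ) = Kₒ + α·Naₒ → α = (2.6429·133.0 − 9.16) / (106.0 − 2.6429·10.5)
α = (351.5 − 9.16) / (106.0 − 27.75) = 342.3/78.25 = 4.375

4.4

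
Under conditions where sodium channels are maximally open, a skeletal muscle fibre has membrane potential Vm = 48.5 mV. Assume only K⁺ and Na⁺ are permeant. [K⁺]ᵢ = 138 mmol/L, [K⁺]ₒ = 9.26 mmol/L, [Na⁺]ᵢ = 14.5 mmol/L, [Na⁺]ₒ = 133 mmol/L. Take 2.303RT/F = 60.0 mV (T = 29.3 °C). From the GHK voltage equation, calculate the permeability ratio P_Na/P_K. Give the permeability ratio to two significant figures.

22

Let α = P_Na/P_K. GHK: Vm = 60.0·log₁₀[(Kₒ + α·Naₒ)/(Kᵢ + α·Naᵢ)].
10^(Vm/60.0) = 10^(48.5/60.0) = 6.4318
So 6.4318·(Kᵢ + α·Naᵢ) = Kₒ + α·Naₒ → α = (6.4318·138.0 − 9.26) / (133.0 − 6.4318·14.5)
α = (887.6 − 9.26) / (133.0 − 93.26) = 878.3/39.74 = 22.1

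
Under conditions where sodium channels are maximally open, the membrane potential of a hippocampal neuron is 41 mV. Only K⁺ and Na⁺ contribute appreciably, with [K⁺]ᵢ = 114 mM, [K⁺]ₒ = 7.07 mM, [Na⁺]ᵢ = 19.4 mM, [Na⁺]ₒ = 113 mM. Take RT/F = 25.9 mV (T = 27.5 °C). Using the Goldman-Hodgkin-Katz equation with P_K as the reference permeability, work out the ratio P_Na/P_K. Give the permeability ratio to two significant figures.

Let α = P_Na/P_K. GHK: Vm = 25.9·ln[(Kₒ + α·Naₒ)/(Kᵢ + α·Naᵢ)].
e^(Vm/25.9) = e^(41.0/25.9) = 4.8696
So 4.8696·(Kᵢ + α·Naᵢ) = Kₒ + α·Naₒ → α = (4.8696·114.0 − 7.07) / (113.0 − 4.8696·19.4)
α = (555.1 − 7.07) / (113.0 − 94.47) = 548.1/18.53 = 29.58

30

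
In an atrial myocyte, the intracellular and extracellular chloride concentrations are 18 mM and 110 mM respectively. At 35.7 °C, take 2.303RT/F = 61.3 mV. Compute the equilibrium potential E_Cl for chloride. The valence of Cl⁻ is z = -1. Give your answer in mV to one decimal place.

E = (61.3/z) · log₁₀([Cl⁻]_out/[Cl⁻]_in) with z = -1.
For an anion, dividing by z = -1 reverses the sign.
= (61.3/-1) · log₁₀(110/18) = -61.30 · log₁₀(6.111)
= -61.30 · (0.7861) = -48.19 mV

-48.2 mV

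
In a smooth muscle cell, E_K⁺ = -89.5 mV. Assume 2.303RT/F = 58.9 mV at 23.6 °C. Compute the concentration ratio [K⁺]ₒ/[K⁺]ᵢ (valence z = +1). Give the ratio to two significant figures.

0.030

log₁₀([out]/[in]) = E·z/(58.9) = -89.5 × 1 / 58.9 = -1.5195
[out]/[in] = 10^(-1.5195) = 0.03023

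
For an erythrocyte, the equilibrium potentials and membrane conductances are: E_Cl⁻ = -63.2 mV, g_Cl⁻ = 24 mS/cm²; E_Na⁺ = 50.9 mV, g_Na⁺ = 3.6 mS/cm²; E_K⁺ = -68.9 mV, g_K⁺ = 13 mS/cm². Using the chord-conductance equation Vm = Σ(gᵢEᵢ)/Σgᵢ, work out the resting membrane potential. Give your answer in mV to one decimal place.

Σ gᵢEᵢ = 24·(-63.2) + 3.6·(50.9) + 13·(-68.9) = -2229.26
Σ gᵢ = 24 + 3.6 + 13 = 40.6
Vm = -2229.26 / 40.6 = -54.91 mV

-54.9 mV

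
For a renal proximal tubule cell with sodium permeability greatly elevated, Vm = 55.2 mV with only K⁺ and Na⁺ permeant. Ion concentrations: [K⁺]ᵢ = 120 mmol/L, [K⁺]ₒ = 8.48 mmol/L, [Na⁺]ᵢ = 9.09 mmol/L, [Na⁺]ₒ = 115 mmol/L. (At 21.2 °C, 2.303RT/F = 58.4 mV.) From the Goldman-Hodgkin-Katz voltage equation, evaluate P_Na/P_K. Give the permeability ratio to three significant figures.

30.1

Let α = P_Na/P_K. GHK: Vm = 58.4·log₁₀[(Kₒ + α·Naₒ)/(Kᵢ + α·Naᵢ)].
10^(Vm/58.4) = 10^(55.2/58.4) = 8.8147
So 8.8147·(Kᵢ + α·Naᵢ) = Kₒ + α·Naₒ → α = (8.8147·120.0 − 8.48) / (115.0 − 8.8147·9.09)
α = (1058 − 8.48) / (115.0 − 80.13) = 1049/34.87 = 30.09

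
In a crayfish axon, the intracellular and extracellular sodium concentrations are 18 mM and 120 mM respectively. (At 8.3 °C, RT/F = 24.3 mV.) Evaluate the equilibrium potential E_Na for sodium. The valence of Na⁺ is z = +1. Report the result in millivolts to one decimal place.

E = (24.3/z) · ln([Na⁺]_out/[Na⁺]_in) with z = +1.
= (24.3/1) · ln(120/18) = 24.30 · ln(6.667)
= 24.30 · (1.8971) = 46.10 mV

46.1 mV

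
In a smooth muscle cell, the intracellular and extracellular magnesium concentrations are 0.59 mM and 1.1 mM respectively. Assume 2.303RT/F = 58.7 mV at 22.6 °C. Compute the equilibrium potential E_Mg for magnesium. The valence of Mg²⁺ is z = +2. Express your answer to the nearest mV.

8 mV

E = (58.7/z) · log₁₀([Mg²⁺]_out/[Mg²⁺]_in) with z = +2.
= (58.7/2) · log₁₀(1.1/0.59) = 29.35 · log₁₀(1.864)
= 29.35 · (0.2705) = 7.94 mV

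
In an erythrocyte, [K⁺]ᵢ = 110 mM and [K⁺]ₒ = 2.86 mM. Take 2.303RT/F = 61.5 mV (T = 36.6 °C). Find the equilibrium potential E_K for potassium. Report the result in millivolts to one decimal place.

E = (61.5/z) · log₁₀([K⁺]_out/[K⁺]_in) with z = +1.
= (61.5/1) · log₁₀(2.86/110) = 61.50 · log₁₀(0.026)
= 61.50 · (-1.5850) = -97.48 mV

-97.5 mV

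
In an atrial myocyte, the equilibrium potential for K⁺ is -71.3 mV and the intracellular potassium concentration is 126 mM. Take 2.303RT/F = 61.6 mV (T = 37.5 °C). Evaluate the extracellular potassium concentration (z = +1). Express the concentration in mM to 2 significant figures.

8.8 mM

Nernst: E = (61.6/1) · log₁₀([out]/[in]), so log₁₀([out]/[in]) = -71.3 × 1 / 61.6 = -1.1575.
[out]/[in] = 10^(-1.1575) = 0.06959.
[out] = 0.06959 × 126 = 8.768 mM.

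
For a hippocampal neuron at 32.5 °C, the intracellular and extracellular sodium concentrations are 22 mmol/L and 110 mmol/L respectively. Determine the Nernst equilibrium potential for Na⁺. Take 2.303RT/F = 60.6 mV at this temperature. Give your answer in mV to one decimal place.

42.4 mV

E = (60.6/z) · log₁₀([Na⁺]_out/[Na⁺]_in) with z = +1.
= (60.6/1) · log₁₀(110/22) = 60.60 · log₁₀(5)
= 60.60 · (0.6990) = 42.36 mV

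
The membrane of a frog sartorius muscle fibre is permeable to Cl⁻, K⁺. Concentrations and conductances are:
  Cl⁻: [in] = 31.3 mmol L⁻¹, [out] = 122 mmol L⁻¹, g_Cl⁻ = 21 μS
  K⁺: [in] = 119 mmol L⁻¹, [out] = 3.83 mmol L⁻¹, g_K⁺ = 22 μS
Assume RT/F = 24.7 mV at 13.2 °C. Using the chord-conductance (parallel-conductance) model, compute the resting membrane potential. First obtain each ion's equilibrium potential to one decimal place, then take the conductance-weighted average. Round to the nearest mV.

-60 mV

E_Cl⁻ = (24.7/-1)·ln(122/31.3) = -33.6 mV
E_K⁺ = (24.7/1)·ln(3.83/119) = -84.9 mV
Vm = (Σ gᵢEᵢ)/(Σ gᵢ) = (21·-33.6 + 22·-84.9) / (21 + 22)
= -2573.40 / 43 = -59.85 mV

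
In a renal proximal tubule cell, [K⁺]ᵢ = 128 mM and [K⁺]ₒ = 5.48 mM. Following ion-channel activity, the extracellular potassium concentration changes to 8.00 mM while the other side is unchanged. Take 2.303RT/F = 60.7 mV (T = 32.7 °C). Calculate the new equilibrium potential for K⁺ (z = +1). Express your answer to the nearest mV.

After the shift: [K⁺]_out = 8.00, [K⁺]_in = 128 mM.
E_new = (60.7/1)·log₁₀(8.00/128) = 60.70 · (-1.2041) = -73.09 mV

-73 mV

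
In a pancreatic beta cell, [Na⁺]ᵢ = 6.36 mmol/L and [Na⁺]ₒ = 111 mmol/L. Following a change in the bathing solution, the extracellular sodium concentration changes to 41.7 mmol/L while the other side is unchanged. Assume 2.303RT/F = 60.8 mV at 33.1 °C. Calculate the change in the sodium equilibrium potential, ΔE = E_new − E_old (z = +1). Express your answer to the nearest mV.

-26 mV

E_old = (60.8/1)·log₁₀(111/6.36) = 75.51 mV
E_new = (60.8/1)·log₁₀(41.7/6.36) = 49.65 mV
ΔE = 49.65 − (75.51) = -25.85 mV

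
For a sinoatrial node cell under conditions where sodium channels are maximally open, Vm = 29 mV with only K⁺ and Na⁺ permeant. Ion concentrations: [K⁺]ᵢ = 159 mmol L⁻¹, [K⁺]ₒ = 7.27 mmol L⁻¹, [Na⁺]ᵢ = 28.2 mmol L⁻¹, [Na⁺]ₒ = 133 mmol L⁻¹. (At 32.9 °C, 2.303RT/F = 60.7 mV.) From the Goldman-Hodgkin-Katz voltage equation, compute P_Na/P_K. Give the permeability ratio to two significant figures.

Let α = P_Na/P_K. GHK: Vm = 60.7·log₁₀[(Kₒ + α·Naₒ)/(Kᵢ + α·Naᵢ)].
10^(Vm/60.7) = 10^(29.0/60.7) = 3.0044
So 3.0044·(Kᵢ + α·Naᵢ) = Kₒ + α·Naₒ → α = (3.0044·159.0 − 7.27) / (133.0 − 3.0044·28.2)
α = (477.7 − 7.27) / (133.0 − 84.72) = 470.4/48.28 = 9.745

9.7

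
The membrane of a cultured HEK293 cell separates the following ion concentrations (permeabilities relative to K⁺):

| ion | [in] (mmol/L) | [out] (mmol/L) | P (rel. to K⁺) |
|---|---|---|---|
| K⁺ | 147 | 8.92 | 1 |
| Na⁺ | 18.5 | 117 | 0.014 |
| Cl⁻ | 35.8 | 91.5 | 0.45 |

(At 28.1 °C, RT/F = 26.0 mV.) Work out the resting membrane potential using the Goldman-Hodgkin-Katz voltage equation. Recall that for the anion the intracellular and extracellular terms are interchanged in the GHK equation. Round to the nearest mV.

-51 mV

Vm = 26.0 · ln[(Σ P·[cation]ₒ + Σ P·[anion]ᵢ) / (Σ P·[cation]ᵢ + Σ P·[anion]ₒ)]
Numerator = 1×8.92 + 0.014×117 + 0.45×35.8 = 26.67
Denominator = 1×147 + 0.014×18.5 + 0.45×91.5 = 188.4
Vm = 26.0 · ln(0.14152) = 26.0 × (-1.9553) = -50.84 mV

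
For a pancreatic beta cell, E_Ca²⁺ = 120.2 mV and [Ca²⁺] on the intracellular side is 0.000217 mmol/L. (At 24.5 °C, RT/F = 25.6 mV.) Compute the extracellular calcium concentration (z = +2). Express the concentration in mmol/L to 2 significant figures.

Nernst: E = (25.6/2) · ln([out]/[in]), so ln([out]/[in]) = 120.2 × 2 / 25.6 = 9.3906.
[out]/[in] = e^(9.3906) = 1.198e+04.
[out] = 1.198e+04 × 0.000217 = 2.599 mmol/L.

2.6 mmol/L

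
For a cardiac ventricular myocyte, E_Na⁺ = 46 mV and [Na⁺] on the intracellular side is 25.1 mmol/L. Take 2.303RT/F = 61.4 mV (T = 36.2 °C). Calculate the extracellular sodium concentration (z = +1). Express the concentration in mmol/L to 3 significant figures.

141 mmol/L

Nernst: E = (61.4/1) · log₁₀([out]/[in]), so log₁₀([out]/[in]) = 46.0 × 1 / 61.4 = 0.7492.
[out]/[in] = 10^(0.7492) = 5.613.
[out] = 5.613 × 25.1 = 140.9 mmol/L.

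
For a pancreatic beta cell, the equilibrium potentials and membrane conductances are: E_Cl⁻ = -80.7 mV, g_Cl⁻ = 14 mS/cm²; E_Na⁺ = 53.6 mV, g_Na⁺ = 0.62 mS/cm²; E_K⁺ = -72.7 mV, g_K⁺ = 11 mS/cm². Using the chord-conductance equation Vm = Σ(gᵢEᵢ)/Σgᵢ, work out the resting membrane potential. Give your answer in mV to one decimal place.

-74.0 mV

Σ gᵢEᵢ = 14·(-80.7) + 0.62·(53.6) + 11·(-72.7) = -1896.27
Σ gᵢ = 14 + 0.62 + 11 = 25.62
Vm = -1896.27 / 25.62 = -74.02 mV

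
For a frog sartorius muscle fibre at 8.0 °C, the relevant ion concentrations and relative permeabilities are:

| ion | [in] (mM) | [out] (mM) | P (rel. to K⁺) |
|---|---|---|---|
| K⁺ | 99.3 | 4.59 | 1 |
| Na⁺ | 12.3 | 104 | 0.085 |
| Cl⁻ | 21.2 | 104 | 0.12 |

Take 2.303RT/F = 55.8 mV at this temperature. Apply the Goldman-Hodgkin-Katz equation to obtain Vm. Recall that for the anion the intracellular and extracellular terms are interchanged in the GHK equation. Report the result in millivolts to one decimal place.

Vm = 55.8 · log₁₀[(Σ P·[cation]ₒ + Σ P·[anion]ᵢ) / (Σ P·[cation]ᵢ + Σ P·[anion]ₒ)]
Numerator = 1×4.59 + 0.085×104 + 0.12×21.2 = 15.97
Denominator = 1×99.3 + 0.085×12.3 + 0.12×104 = 112.8
Vm = 55.8 · log₁₀(0.14158) = 55.8 × (-0.8490) = -47.37 mV

-47.4 mV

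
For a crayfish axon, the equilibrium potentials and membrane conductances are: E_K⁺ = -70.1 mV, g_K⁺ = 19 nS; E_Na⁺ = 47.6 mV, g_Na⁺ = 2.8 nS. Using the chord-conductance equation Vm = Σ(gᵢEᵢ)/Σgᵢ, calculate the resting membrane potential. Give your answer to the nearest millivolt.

Σ gᵢEᵢ = 19·(-70.1) + 2.8·(47.6) = -1198.62
Σ gᵢ = 19 + 2.8 = 21.8
Vm = -1198.62 / 21.8 = -54.98 mV

-55 mV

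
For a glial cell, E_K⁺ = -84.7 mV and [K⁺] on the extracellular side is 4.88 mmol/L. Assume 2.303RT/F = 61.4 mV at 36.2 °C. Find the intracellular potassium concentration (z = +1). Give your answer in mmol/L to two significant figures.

120 mmol/L

Nernst: E = (61.4/1) · log₁₀([out]/[in]), so log₁₀([out]/[in]) = -84.7 × 1 / 61.4 = -1.3795.
[out]/[in] = 10^(-1.3795) = 0.04174.
[in] = 4.88 / 0.04174 = 116.9 mmol/L.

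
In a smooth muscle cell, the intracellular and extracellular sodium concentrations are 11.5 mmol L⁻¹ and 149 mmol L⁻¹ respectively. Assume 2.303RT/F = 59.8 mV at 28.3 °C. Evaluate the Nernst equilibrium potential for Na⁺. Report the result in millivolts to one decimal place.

66.5 mV

E = (59.8/z) · log₁₀([Na⁺]_out/[Na⁺]_in) with z = +1.
= (59.8/1) · log₁₀(149/11.5) = 59.80 · log₁₀(12.96)
= 59.80 · (1.1125) = 66.53 mV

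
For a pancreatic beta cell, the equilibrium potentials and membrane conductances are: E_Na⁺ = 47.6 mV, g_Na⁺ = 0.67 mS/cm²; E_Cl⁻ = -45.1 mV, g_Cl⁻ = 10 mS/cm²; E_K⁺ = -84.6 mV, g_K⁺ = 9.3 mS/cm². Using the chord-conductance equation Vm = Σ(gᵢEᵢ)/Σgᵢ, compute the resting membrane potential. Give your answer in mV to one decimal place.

Σ gᵢEᵢ = 0.67·(47.6) + 10·(-45.1) + 9.3·(-84.6) = -1205.89
Σ gᵢ = 0.67 + 10 + 9.3 = 19.97
Vm = -1205.89 / 19.97 = -60.38 mV

-60.4 mV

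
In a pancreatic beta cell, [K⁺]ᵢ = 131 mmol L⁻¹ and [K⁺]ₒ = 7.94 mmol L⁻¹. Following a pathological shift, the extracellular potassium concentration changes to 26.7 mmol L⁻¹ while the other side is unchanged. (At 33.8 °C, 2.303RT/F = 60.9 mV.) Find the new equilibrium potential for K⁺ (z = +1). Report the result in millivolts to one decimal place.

After the shift: [K⁺]_out = 26.7, [K⁺]_in = 131 mmol L⁻¹.
E_new = (60.9/1)·log₁₀(26.7/131) = 60.90 · (-0.6908) = -42.07 mV

-42.1 mV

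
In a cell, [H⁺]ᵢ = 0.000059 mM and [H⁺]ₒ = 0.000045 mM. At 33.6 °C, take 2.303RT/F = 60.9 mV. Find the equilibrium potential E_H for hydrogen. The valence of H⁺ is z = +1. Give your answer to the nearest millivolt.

E = (60.9/z) · log₁₀([H⁺]_out/[H⁺]_in) with z = +1.
= (60.9/1) · log₁₀(0.000045/0.000059) = 60.90 · log₁₀(0.7627)
= 60.90 · (-0.1176) = -7.16 mV

-7 mV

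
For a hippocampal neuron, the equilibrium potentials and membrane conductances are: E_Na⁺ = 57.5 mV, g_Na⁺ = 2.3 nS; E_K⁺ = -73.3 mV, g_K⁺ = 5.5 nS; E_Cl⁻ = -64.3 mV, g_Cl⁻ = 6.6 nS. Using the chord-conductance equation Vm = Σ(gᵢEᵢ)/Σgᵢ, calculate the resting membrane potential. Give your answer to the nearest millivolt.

Σ gᵢEᵢ = 2.3·(57.5) + 5.5·(-73.3) + 6.6·(-64.3) = -695.28
Σ gᵢ = 2.3 + 5.5 + 6.6 = 14.4
Vm = -695.28 / 14.4 = -48.28 mV

-48 mV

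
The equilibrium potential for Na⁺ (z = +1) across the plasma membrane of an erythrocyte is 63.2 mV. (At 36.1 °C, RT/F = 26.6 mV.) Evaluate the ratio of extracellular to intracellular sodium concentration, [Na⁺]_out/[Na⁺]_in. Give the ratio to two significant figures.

ln([out]/[in]) = E·z/(26.6) = 63.2 × 1 / 26.6 = 2.3759
[out]/[in] = e^(2.3759) = 10.76

11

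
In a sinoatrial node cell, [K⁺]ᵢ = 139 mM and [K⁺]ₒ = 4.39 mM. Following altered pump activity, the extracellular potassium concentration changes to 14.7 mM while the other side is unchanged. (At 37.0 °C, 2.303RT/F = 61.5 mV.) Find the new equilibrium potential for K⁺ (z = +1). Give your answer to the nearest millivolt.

After the shift: [K⁺]_out = 14.7, [K⁺]_in = 139 mM.
E_new = (61.5/1)·log₁₀(14.7/139) = 61.50 · (-0.9757) = -60.01 mV

-60 mV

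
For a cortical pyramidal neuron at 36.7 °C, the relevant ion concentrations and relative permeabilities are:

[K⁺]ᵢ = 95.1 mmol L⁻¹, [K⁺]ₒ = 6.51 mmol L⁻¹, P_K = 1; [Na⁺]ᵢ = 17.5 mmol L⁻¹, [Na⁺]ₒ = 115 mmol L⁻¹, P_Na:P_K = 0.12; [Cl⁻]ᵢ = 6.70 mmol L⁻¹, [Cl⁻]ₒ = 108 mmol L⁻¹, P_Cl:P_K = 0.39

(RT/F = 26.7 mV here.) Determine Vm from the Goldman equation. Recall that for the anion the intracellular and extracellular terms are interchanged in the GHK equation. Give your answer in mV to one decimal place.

Vm = 26.7 · ln[(Σ P·[cation]ₒ + Σ P·[anion]ᵢ) / (Σ P·[cation]ᵢ + Σ P·[anion]ₒ)]
Numerator = 1×6.51 + 0.12×115 + 0.39×6.70 = 22.92
Denominator = 1×95.1 + 0.12×17.5 + 0.39×108 = 139.3
Vm = 26.7 · ln(0.16453) = 26.7 × (-1.8046) = -48.18 mV

-48.2 mV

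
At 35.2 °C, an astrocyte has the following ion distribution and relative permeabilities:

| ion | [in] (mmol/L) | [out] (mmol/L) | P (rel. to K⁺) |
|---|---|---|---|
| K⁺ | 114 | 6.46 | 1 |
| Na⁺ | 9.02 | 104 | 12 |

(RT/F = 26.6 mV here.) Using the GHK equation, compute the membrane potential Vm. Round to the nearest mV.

Vm = 26.6 · ln[(Σ P·[cation]ₒ + Σ P·[anion]ᵢ) / (Σ P·[cation]ᵢ + Σ P·[anion]ₒ)]
Numerator = 1×6.46 + 12×104 = 1254
Denominator = 1×114 + 12×9.02 = 222.2
Vm = 26.6 · ln(5.6446) = 26.6 × (1.7307) = 46.04 mV

46 mV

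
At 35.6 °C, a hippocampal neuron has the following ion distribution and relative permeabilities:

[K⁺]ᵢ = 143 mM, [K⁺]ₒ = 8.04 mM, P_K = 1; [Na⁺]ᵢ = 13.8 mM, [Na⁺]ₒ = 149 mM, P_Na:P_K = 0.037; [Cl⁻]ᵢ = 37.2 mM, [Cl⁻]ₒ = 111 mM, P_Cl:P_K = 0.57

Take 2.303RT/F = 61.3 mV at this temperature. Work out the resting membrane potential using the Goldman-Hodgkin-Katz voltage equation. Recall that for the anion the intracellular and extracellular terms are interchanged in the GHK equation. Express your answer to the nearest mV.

-47 mV

Vm = 61.3 · log₁₀[(Σ P·[cation]ₒ + Σ P·[anion]ᵢ) / (Σ P·[cation]ᵢ + Σ P·[anion]ₒ)]
Numerator = 1×8.04 + 0.037×149 + 0.57×37.2 = 34.76
Denominator = 1×143 + 0.037×13.8 + 0.57×111 = 206.8
Vm = 61.3 · log₁₀(0.16809) = 61.3 × (-0.7745) = -47.47 mV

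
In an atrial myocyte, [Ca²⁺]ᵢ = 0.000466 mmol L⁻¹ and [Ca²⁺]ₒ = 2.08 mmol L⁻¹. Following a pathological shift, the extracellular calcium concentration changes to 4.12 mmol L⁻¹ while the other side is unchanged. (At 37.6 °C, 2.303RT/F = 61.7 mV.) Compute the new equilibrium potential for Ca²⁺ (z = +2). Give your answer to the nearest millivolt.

122 mV

After the shift: [Ca²⁺]_out = 4.12, [Ca²⁺]_in = 0.000466 mmol L⁻¹.
E_new = (61.7/2)·log₁₀(4.12/0.000466) = 30.85 · (3.9465) = 121.75 mV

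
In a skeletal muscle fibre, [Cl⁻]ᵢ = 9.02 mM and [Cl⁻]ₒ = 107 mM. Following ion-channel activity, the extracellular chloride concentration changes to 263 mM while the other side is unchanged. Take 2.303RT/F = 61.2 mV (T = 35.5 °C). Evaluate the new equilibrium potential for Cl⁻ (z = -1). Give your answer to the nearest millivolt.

-90 mV

After the shift: [Cl⁻]_out = 263, [Cl⁻]_in = 9.02 mM.
E_new = (61.2/-1)·log₁₀(263/9.02) = -61.20 · (1.4647) = -89.64 mV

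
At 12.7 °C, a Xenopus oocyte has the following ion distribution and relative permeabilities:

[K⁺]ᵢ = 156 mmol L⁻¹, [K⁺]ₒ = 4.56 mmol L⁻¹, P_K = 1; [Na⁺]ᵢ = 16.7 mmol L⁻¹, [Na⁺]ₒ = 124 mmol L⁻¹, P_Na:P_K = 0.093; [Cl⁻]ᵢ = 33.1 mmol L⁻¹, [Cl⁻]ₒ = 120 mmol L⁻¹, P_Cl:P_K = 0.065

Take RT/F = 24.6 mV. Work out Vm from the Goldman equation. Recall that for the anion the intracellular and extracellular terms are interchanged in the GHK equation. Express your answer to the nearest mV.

-54 mV

Vm = 24.6 · ln[(Σ P·[cation]ₒ + Σ P·[anion]ᵢ) / (Σ P·[cation]ᵢ + Σ P·[anion]ₒ)]
Numerator = 1×4.56 + 0.093×124 + 0.065×33.1 = 18.24
Denominator = 1×156 + 0.093×16.7 + 0.065×120 = 165.4
Vm = 24.6 · ln(0.11033) = 24.6 × (-2.2043) = -54.23 mV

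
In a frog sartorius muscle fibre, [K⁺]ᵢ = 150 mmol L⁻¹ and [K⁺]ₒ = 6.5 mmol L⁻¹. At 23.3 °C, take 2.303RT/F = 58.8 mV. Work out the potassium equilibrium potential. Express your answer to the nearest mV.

E = (58.8/z) · log₁₀([K⁺]_out/[K⁺]_in) with z = +1.
= (58.8/1) · log₁₀(6.5/150) = 58.80 · log₁₀(0.04333)
= 58.80 · (-1.3632) = -80.15 mV

-80 mV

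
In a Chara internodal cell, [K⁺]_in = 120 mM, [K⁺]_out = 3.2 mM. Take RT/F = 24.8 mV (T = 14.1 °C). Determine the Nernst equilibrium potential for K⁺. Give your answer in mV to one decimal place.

-89.9 mV

E = (24.8/z) · ln([K⁺]_out/[K⁺]_in) with z = +1.
= (24.8/1) · ln(3.2/120) = 24.80 · ln(0.02667)
= 24.80 · (-3.6243) = -89.88 mV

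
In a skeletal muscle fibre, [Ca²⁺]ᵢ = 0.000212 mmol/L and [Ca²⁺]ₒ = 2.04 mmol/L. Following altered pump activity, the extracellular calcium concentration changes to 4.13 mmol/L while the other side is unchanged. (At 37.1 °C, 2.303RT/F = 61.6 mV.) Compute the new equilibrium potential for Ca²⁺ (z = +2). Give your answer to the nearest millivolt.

132 mV

After the shift: [Ca²⁺]_out = 4.13, [Ca²⁺]_in = 0.000212 mmol/L.
E_new = (61.6/2)·log₁₀(4.13/0.000212) = 30.80 · (4.2896) = 132.12 mV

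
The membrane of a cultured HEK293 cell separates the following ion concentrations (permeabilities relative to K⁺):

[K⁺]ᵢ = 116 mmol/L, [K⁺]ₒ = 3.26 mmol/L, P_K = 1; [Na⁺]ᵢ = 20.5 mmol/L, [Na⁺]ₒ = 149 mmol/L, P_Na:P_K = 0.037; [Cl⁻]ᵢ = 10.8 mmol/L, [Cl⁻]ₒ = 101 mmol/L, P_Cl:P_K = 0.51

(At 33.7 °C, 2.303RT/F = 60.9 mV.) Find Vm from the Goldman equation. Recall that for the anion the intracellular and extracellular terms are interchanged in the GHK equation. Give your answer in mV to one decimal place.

Vm = 60.9 · log₁₀[(Σ P·[cation]ₒ + Σ P·[anion]ᵢ) / (Σ P·[cation]ᵢ + Σ P·[anion]ₒ)]
Numerator = 1×3.26 + 0.037×149 + 0.51×10.8 = 14.28
Denominator = 1×116 + 0.037×20.5 + 0.51×101 = 168.3
Vm = 60.9 · log₁₀(0.08487) = 60.9 × (-1.0712) = -65.24 mV

-65.2 mV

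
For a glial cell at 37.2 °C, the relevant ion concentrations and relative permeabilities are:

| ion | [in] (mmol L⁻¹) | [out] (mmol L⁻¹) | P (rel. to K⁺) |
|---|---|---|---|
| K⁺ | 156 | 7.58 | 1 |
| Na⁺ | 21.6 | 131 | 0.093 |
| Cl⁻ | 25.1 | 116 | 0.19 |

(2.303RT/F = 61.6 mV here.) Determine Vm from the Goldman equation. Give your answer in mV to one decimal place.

-53.3 mV

Vm = 61.6 · log₁₀[(Σ P·[cation]ₒ + Σ P·[anion]ᵢ) / (Σ P·[cation]ᵢ + Σ P·[anion]ₒ)]
Numerator = 1×7.58 + 0.093×131 + 0.19×25.1 = 24.53
Denominator = 1×156 + 0.093×21.6 + 0.19×116 = 180
Vm = 61.6 · log₁₀(0.13625) = 61.6 × (-0.8657) = -53.32 mV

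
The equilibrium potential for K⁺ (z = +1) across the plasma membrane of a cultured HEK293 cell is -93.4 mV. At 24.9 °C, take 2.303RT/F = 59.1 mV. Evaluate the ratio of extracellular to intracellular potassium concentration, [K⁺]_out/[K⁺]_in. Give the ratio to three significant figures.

0.0263

log₁₀([out]/[in]) = E·z/(59.1) = -93.4 × 1 / 59.1 = -1.5804
[out]/[in] = 10^(-1.5804) = 0.02628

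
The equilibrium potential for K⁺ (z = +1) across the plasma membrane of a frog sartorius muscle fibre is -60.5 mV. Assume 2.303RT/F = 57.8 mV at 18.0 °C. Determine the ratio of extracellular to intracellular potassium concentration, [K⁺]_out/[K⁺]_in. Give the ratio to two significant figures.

0.090

log₁₀([out]/[in]) = E·z/(57.8) = -60.5 × 1 / 57.8 = -1.0467
[out]/[in] = 10^(-1.0467) = 0.0898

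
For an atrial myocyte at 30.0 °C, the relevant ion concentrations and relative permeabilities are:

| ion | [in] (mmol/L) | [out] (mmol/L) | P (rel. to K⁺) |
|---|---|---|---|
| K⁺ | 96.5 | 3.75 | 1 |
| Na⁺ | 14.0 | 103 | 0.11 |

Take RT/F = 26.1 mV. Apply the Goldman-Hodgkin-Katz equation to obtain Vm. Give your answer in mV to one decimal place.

-48.9 mV

Vm = 26.1 · ln[(Σ P·[cation]ₒ + Σ P·[anion]ᵢ) / (Σ P·[cation]ᵢ + Σ P·[anion]ₒ)]
Numerator = 1×3.75 + 0.11×103 = 15.08
Denominator = 1×96.5 + 0.11×14.0 = 98.04
Vm = 26.1 · ln(0.15381) = 26.1 × (-1.8720) = -48.86 mV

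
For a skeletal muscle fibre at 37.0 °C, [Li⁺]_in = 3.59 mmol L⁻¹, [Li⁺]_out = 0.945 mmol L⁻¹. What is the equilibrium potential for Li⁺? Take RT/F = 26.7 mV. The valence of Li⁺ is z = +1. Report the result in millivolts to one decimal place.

-35.6 mV

E = (26.7/z) · ln([Li⁺]_out/[Li⁺]_in) with z = +1.
= (26.7/1) · ln(0.945/3.59) = 26.70 · ln(0.2632)
= 26.70 · (-1.3347) = -35.64 mV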